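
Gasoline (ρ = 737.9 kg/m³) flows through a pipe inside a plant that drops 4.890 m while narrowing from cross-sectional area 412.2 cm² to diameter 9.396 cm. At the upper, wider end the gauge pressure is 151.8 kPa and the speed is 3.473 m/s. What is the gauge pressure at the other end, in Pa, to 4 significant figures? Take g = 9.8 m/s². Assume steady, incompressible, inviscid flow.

P₂ ≈ 34340 Pa

Continuity gives A₁v₁ = A₂v₂, so v₂ = (412.2 cm²)/(69.34 cm²) × 3.473 m/s = 20.65 m/s.
Bernoulli: P₁ + ½ρv₁² + ρg h₁ = P₂ + ½ρv₂² + ρg h₂, so P₂ = P₁ + ½ρ(v₁² − v₂²) − ρg(h₂ − h₁).
P₂ = 151800 + ½·737.9·(3.473² − 20.65²) − 737.9·9.8·(−4.890) = 151800 + (-152800) − (-35360) = 34340 Pa.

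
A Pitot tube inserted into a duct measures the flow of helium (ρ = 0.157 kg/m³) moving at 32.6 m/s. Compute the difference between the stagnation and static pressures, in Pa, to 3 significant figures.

ΔP ≈ 83.4 Pa

At the stagnation point the flow is brought to rest, so Bernoulli gives P_stag − P_static = ½ρv².
ΔP = ½·0.157·32.6² = 83.4 Pa.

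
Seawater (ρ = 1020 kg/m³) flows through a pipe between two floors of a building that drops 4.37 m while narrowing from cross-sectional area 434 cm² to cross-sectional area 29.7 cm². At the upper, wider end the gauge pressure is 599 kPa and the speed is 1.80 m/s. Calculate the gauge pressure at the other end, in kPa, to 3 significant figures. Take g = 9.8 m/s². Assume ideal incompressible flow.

291 kPa

Mass conservation (A₁v₁ = A₂v₂) gives v₂ = 1.80 × 434/29.7 = 26.3 m/s.
Bernoulli: P₁ + ½ρv₁² + ρg h₁ = P₂ + ½ρv₂² + ρg h₂, so P₂ = P₁ + ½ρ(v₁² − v₂²) − ρg(h₂ − h₁).
P₂ = 599000 + ½·1020·(1.80² − 26.3²) − 1020·9.8·(−4.37) = 599000 + (-351000) − (-43700) = 291000 Pa.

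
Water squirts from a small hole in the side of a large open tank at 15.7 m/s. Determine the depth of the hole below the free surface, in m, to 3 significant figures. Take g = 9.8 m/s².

h = 12.6 m

Torricelli: v = √(2gh), so h = v²/(2g).
h = 15.7²/(2·9.8) = 246/19.60 = 12.6 m.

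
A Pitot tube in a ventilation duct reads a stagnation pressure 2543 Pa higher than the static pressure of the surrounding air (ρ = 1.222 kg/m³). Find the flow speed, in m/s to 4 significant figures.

v = 64.51 m/s

At the stagnation point the flow is brought to rest, so Bernoulli gives P_stag − P_static = ½ρv².
v = √(2ΔP/ρ) = √(2·2543/1.222) = 64.51 m/s.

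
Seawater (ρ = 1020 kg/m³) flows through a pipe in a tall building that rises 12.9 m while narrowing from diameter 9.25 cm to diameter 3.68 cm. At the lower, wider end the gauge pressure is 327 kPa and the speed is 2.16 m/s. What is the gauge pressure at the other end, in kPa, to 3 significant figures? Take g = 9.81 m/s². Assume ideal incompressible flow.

Mass conservation (A₁v₁ = A₂v₂) gives v₂ = 2.16 × 67.2/10.6 = 13.6 m/s.
Applying Bernoulli between the two ends and solving for P₂: P₂ = P₁ + ½ρ(v₁² − v₂²) − ρgΔh.
P₂ = 327000 + ½·1020·(2.16² − 13.6²) − 1020·9.81·(+12.9) = 327000 + (-92600) − (129000) = 105000 Pa.

P₂ ≈ 105 kPa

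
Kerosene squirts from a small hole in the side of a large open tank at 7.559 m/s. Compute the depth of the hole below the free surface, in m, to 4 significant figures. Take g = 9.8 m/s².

Inverting v = √(2gh) gives h = v² / 2g.
h = 7.559²/(2·9.8) = 57.14/19.60 = 2.915 m.

h ≈ 2.915 m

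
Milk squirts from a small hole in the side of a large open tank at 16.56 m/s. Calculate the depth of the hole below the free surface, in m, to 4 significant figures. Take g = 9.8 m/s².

Torricelli: v = √(2gh), so h = v²/(2g).
h = 16.56²/(2·9.8) = 274.2/19.60 = 13.99 m.

h ≈ 13.99 m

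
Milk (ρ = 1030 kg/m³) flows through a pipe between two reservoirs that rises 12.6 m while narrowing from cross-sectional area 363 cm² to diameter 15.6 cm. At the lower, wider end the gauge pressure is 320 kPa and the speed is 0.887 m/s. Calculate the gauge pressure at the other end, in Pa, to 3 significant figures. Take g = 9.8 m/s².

P₂ ≈ 192000 Pa

Continuity gives A₁v₁ = A₂v₂, so v₂ = (363 cm²)/(191 cm²) × 0.887 m/s = 1.68 m/s.
Bernoulli: P₁ + ½ρv₁² + ρg h₁ = P₂ + ½ρv₂² + ρg h₂, so P₂ = P₁ + ½ρ(v₁² − v₂²) − ρg(h₂ − h₁).
P₂ = 320000 + ½·1030·(0.887² − 1.68²) − 1030·9.8·(+12.6) = 320000 + (-1060) − (127000) = 192000 Pa.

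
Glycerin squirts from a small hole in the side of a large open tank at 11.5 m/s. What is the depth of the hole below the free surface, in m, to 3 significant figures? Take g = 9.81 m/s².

h = 6.74 m

Torricelli: v = √(2gh), so h = v²/(2g).
h = 11.5²/(2·9.81) = 132/19.62 = 6.74 m.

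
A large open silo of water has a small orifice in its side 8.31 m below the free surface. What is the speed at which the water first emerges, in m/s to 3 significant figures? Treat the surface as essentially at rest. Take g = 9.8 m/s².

12.8 m/s

Torricelli's result v = √(2gh) gives v = √(2·9.8·8.31) = 12.8 m/s.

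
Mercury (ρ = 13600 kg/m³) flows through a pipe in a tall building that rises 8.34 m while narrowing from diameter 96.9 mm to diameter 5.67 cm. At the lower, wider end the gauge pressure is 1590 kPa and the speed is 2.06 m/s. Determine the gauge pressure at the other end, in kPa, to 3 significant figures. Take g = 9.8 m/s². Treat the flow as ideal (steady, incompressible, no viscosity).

P₂ ≈ 261 kPa

Continuity gives A₁v₁ = A₂v₂, so v₂ = (73.7 cm²)/(25.2 cm²) × 2.06 m/s = 6.02 m/s.
Bernoulli: P₁ + ½ρv₁² + ρg h₁ = P₂ + ½ρv₂² + ρg h₂, so P₂ = P₁ + ½ρ(v₁² − v₂²) − ρg(h₂ − h₁).
P₂ = 1590000 + ½·13600·(2.06² − 6.02²) − 13600·9.8·(+8.34) = 1590000 + (-217000) − (1110000) = 261000 Pa.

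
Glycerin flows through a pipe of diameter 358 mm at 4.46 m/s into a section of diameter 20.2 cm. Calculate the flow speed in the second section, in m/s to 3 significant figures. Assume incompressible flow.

v₂ = 14.0 m/s

Continuity gives A₁v₁ = A₂v₂, so v₂ = (1010 cm²)/(320 cm²) × 4.46 m/s = 14.0 m/s.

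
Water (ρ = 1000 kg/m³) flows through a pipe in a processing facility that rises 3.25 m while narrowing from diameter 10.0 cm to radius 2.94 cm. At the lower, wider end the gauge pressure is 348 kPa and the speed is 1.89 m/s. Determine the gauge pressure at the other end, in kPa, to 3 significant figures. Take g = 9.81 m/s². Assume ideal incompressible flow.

P₂ = 303 kPa

Continuity gives A₁v₁ = A₂v₂, so v₂ = (78.5 cm²)/(27.2 cm²) × 1.89 m/s = 5.47 m/s.
Energy conservation along the streamline gives P₂ = P₁ − ½ρ(v₂² − v₁²) − ρg(h₂ − h₁).
P₂ = 348000 + ½·1000·(1.89² − 5.47²) − 1000·9.81·(+3.25) = 348000 + (-13200) − (31900) = 303000 Pa.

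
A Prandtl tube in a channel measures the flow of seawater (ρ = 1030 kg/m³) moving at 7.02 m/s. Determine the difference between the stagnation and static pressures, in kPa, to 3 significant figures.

Bernoulli between the free stream and the stagnation point: ½ρv² = P_stag − P_static.
ΔP = ½·1030·7.02² = 25400 Pa.

ΔP ≈ 25.4 kPa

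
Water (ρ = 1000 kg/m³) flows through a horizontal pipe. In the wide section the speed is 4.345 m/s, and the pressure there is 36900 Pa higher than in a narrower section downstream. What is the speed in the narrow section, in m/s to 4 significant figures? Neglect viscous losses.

v₂ ≈ 9.627 m/s

Along the level pipe P + ½ρv² is conserved, hence v₂² = v₁² + 2(P₁ − P₂)/ρ.
v₂ = √(4.345² + 2·36900/1000) = √(18.88 + 73.80) = 9.627 m/s.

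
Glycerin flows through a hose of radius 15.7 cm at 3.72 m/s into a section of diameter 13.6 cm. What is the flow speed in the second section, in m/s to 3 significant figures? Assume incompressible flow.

Continuity gives A₁v₁ = A₂v₂, so v₂ = (774 cm²)/(145 cm²) × 3.72 m/s = 19.8 m/s.

v₂ ≈ 19.8 m/s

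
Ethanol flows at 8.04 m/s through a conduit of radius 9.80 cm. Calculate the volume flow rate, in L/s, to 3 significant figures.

243 L/s

Q = A·v = 0.0302 m² × 8.04 m/s = 0.243 m³/s.
Converting: 0.243 m³/s × 1000 = 243 L/s.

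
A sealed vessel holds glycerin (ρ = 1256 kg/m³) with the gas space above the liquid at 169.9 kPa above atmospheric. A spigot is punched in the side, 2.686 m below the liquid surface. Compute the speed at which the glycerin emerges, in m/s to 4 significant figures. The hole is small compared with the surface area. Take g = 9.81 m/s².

v ≈ 17.98 m/s

Take point 1 at the surface (v₁ ≈ 0) and point 2 at the hole (at atmospheric pressure). Bernoulli: P₁ + ρg h = P_atm + ½ρv₂².
With P₁ − P_atm = 169900 Pa, v₂ = √(2gh + 2ΔP/ρ) = √(2·9.81·2.686 + 2·169900/1256) = 17.98 m/s.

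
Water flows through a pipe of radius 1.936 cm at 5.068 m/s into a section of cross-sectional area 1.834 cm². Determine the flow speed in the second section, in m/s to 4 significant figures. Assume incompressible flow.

32.54 m/s

By continuity, v₂ = v₁·A₁/A₂ = 5.068·(11.77/1.834) = 32.54 m/s.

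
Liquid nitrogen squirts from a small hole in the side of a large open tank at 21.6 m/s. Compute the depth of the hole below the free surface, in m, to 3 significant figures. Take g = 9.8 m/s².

For a small hole in a large open tank, ½v² = gh, giving h = v²/(2g).
h = 21.6²/(2·9.8) = 467/19.60 = 23.8 m.

h ≈ 23.8 m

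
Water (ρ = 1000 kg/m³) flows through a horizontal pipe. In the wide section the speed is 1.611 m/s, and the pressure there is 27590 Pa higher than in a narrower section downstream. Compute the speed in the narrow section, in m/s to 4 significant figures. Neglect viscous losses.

Along the level pipe P + ½ρv² is conserved, hence v₂² = v₁² + 2(P₁ − P₂)/ρ.
v₂ = √(1.611² + 2·27590/1000) = √(2.595 + 55.18) = 7.601 m/s.

v₂ ≈ 7.601 m/s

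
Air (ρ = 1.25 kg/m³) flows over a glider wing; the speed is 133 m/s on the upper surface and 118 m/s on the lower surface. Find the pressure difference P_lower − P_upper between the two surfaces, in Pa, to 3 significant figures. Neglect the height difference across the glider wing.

The pressure is lower where the speed is higher: ΔP = ½ρ(v_up² − v_low²).
ΔP = ½·1.25·(133² − 118²) = 2350 Pa.

ΔP = 2350 Pa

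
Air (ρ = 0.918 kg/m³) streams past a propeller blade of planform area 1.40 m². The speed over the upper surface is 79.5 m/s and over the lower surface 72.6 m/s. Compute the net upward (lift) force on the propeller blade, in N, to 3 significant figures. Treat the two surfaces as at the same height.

F ≈ 674 N

With equal heights on the two surfaces, Bernoulli gives P_lower − P_upper = ½ρ(v_upper² − v_lower²).
ΔP = ½·0.918·(79.5² − 72.6²) = 482 Pa.
Lift = ΔP · A = 482 × 1.40 = 674 N.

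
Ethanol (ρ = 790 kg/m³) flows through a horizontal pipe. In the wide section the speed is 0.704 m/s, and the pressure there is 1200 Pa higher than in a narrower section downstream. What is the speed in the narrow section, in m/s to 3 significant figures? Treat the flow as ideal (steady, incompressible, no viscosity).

With h₁ = h₂, rearranging Bernoulli gives v₂ = √(v₁² + 2ΔP/ρ).
v₂ = √(0.704² + 2·1200/790) = √(0.496 + 3.04) = 1.88 m/s.

v₂ ≈ 1.88 m/s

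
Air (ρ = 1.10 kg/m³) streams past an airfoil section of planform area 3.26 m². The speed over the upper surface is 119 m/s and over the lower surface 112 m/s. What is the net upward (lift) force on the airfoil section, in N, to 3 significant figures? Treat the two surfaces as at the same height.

From P + ½ρv² = const at equal height, P_low − P_up = ½ρ(v_up² − v_low²).
ΔP = ½·1.10·(119² − 112²) = 889 Pa.
Lift = ΔP · A = 889 × 3.26 = 2900 N.

F = 2900 N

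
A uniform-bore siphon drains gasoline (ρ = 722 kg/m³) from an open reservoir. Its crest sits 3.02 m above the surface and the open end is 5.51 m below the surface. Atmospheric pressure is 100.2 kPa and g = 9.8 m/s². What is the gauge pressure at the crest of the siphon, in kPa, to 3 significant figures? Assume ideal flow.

Bernoulli surface→outlet gives ½v² = g·h_out, so v = √(2·9.8·5.51) = 10.4 m/s.
Continuity keeps v the same throughout the tube; from surface to crest, P_atm + 0 = P_top + ½ρv² + ρg·h_top.
P_top = 100200 − ½·722·10.4² − 722·9.8·3.02 = 39800 Pa. So P_gauge = P_top − P_atm = -60400 Pa.

P_gauge ≈ -60.4 kPa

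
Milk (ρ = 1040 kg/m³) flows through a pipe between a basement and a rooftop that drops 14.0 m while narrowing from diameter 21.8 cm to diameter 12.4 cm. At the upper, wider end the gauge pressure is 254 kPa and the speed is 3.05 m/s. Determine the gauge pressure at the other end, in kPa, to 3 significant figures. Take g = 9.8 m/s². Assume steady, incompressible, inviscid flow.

Continuity gives A₁v₁ = A₂v₂, so v₂ = (373 cm²)/(121 cm²) × 3.05 m/s = 9.43 m/s.
Energy conservation along the streamline gives P₂ = P₁ − ½ρ(v₂² − v₁²) − ρg(h₂ − h₁).
P₂ = 254000 + ½·1040·(3.05² − 9.43²) − 1040·9.8·(−14.0) = 254000 + (-41400) − (-143000) = 355000 Pa.

P₂ = 355 kPa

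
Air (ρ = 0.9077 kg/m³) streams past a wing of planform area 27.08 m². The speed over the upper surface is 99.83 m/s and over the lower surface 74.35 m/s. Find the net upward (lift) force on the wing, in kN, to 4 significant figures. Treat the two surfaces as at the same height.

The faster flow above has the lower pressure; Bernoulli (same height) gives ΔP = ½ρ(v_up² − v_low²).
ΔP = ½·0.9077·(99.83² − 74.35²) = 2014 Pa.
Lift = ΔP · A = 2014 × 27.08 = 54550 N.

F ≈ 54.55 kN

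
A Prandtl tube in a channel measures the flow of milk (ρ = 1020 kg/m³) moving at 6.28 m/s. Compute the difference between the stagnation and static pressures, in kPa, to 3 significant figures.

ΔP = 20.1 kPa

The dynamic pressure equals the rise in static pressure at the stagnation point: ΔP = ½ρv².
ΔP = ½·1020·6.28² = 20100 Pa.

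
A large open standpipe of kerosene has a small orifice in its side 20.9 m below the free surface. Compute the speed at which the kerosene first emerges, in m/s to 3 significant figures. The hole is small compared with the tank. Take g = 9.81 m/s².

v ≈ 20.2 m/s

Torricelli's result v = √(2gh) gives v = √(2·9.81·20.9) = 20.2 m/s.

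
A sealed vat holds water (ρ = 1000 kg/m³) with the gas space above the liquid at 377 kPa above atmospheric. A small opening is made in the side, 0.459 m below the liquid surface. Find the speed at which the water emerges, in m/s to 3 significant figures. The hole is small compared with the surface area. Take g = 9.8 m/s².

v = 27.6 m/s

Take point 1 at the surface (v₁ ≈ 0) and point 2 at the hole (at atmospheric pressure). Bernoulli: P₁ + ρg h = P_atm + ½ρv₂².
With P₁ − P_atm = 377000 Pa, v₂ = √(2gh + 2ΔP/ρ) = √(2·9.8·0.459 + 2·377000/1000) = 27.6 m/s.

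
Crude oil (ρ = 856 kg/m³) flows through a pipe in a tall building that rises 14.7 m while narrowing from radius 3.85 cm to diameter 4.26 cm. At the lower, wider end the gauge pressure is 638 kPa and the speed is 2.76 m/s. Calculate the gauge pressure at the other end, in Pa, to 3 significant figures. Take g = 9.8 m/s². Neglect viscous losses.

P₂ ≈ 483000 Pa

The volume flow rate is constant, so v₂ = (A₁/A₂)v₁ = (46.6/14.3)·2.76 = 9.02 m/s.
Applying Bernoulli between the two ends and solving for P₂: P₂ = P₁ + ½ρ(v₁² − v₂²) − ρgΔh.
P₂ = 638000 + ½·856·(2.76² − 9.02²) − 856·9.8·(+14.7) = 638000 + (-31500) − (123000) = 483000 Pa.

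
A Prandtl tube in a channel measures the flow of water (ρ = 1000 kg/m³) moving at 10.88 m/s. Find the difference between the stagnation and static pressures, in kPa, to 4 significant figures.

At the stagnation point the flow is brought to rest, so Bernoulli gives P_stag − P_static = ½ρv².
ΔP = ½·1000·10.88² = 59190 Pa.

ΔP ≈ 59.19 kPa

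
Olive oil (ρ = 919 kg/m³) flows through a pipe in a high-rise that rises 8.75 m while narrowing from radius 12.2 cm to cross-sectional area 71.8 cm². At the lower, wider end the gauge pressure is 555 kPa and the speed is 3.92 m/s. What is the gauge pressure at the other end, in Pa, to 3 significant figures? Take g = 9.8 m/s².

By continuity, v₂ = v₁·A₁/A₂ = 3.92·(468/71.8) = 25.5 m/s.
Bernoulli: P₁ + ½ρv₁² + ρg h₁ = P₂ + ½ρv₂² + ρg h₂, so P₂ = P₁ + ½ρ(v₁² − v₂²) − ρg(h₂ − h₁).
P₂ = 555000 + ½·919·(3.92² − 25.5²) − 919·9.8·(+8.75) = 555000 + (-292000) − (78800) = 184000 Pa.

P₂ ≈ 184000 Pa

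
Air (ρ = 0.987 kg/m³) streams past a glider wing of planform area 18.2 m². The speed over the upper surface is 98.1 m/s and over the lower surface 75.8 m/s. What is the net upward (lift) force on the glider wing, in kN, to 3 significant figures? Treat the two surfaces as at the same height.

F ≈ 34.8 kN

From P + ½ρv² = const at equal height, P_low − P_up = ½ρ(v_up² − v_low²).
ΔP = ½·0.987·(98.1² − 75.8²) = 1910 Pa.
Lift = ΔP · A = 1910 × 18.2 = 34800 N.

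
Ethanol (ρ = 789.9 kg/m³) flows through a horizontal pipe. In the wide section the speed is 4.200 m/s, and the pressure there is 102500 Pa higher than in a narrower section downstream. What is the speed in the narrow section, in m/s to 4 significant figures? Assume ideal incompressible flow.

16.65 m/s

Horizontal Bernoulli: P₁ + ½ρv₁² = P₂ + ½ρv₂², so v₂² = v₁² + 2(P₁ − P₂)/ρ.
v₂ = √(4.200² + 2·102500/789.9) = √(17.64 + 259.5) = 16.65 m/s.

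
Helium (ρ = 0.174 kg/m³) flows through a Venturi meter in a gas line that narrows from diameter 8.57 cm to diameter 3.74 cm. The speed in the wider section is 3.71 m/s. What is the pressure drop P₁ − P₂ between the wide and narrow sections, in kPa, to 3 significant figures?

By continuity, v₂ = v₁·A₁/A₂ = 3.71·(57.7/11.0) = 19.5 m/s.
Along the horizontal streamline, P + ½ρv² is constant.
P₁ − P₂ = ½·0.174·(19.5² − 3.71²) = ½·0.174·366 = 31.8 Pa.

ΔP ≈ 0.0318 kPa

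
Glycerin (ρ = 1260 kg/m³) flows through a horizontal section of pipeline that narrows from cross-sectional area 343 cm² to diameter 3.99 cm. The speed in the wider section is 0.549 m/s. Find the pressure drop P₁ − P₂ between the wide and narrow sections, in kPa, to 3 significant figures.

ΔP ≈ 143 kPa

Mass conservation (A₁v₁ = A₂v₂) gives v₂ = 0.549 × 343/12.5 = 15.1 m/s.
Along the horizontal streamline, P + ½ρv² is constant.
P₁ − P₂ = ½·1260·(15.1² − 0.549²) = ½·1260·227 = 143000 Pa.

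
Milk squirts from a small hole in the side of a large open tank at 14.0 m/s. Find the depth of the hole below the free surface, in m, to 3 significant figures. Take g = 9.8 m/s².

h = 10.0 m

Torricelli: v = √(2gh), so h = v²/(2g).
h = 14.0²/(2·9.8) = 196/19.60 = 10.0 m.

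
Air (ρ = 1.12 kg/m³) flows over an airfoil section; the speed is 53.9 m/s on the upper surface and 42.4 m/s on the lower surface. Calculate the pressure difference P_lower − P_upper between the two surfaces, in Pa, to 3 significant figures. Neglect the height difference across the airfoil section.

With negligible Δh, P + ½ρv² is constant, so P_low − P_up = ½ρ(v_up² − v_low²).
ΔP = ½·1.12·(53.9² − 42.4²) = 620 Pa.

ΔP ≈ 620 Pa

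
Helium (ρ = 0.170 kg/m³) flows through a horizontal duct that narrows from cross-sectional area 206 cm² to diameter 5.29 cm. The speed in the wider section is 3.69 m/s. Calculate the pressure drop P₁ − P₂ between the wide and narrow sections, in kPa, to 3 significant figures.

By continuity, v₂ = v₁·A₁/A₂ = 3.69·(206/22.0) = 34.6 m/s.
Bernoulli (h₁ = h₂): P₁ − P₂ = ½ρ(v₂² − v₁²).
P₁ − P₂ = ½·0.170·(34.6² − 3.69²) = ½·0.170·1180 = 101 Pa.

0.101 kPa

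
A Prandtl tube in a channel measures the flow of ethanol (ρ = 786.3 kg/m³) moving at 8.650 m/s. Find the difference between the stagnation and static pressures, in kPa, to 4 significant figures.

Bernoulli between the free stream and the stagnation point: ½ρv² = P_stag − P_static.
ΔP = ½·786.3·8.650² = 29420 Pa.

29.42 kPa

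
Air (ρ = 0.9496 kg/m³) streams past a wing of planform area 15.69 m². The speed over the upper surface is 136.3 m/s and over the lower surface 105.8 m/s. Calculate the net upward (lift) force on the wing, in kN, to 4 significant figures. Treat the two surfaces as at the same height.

The faster flow above has the lower pressure; Bernoulli (same height) gives ΔP = ½ρ(v_up² − v_low²).
ΔP = ½·0.9496·(136.3² − 105.8²) = 3506 Pa.
Lift = ΔP · A = 3506 × 15.69 = 55010 N.

F = 55.01 kN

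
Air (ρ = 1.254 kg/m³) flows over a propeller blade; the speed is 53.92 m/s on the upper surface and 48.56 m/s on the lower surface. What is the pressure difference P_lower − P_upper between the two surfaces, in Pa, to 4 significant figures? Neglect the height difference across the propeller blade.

ΔP ≈ 344.4 Pa

Bernoulli (same height): P_lower − P_upper = ½ρ(v_upper² − v_lower²).
ΔP = ½·1.254·(53.92² − 48.56²) = 344.4 Pa.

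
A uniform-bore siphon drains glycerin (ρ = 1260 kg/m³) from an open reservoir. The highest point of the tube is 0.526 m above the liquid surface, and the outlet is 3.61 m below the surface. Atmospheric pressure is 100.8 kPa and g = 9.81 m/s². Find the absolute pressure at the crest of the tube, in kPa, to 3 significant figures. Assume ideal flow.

From the surface to the outlet (both open to atmosphere, surface at rest): v = √(2g·h_out) = √(2·9.81·3.61) = 8.42 m/s.
Continuity keeps v the same throughout the tube; from surface to crest, P_atm + 0 = P_top + ½ρv² + ρg·h_top.
P_top = 100800 − ½·1260·8.42² − 1260·9.81·0.526 = 49700 Pa.

P_top ≈ 49.7 kPa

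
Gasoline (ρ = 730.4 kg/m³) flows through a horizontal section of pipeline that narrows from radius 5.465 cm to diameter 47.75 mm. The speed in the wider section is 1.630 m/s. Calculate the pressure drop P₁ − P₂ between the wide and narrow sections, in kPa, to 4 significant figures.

Mass conservation (A₁v₁ = A₂v₂) gives v₂ = 1.630 × 93.83/17.91 = 8.540 m/s.
With no height change, Bernoulli's equation is P₁ + ½ρv₁² = P₂ + ½ρv₂².
P₁ − P₂ = ½·730.4·(8.540² − 1.630²) = ½·730.4·70.28 = 25670 Pa.

ΔP ≈ 25.67 kPa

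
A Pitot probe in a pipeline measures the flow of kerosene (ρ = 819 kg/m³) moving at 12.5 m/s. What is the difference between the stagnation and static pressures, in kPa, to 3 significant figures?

ΔP ≈ 64.0 kPa

At the stagnation point the flow is brought to rest, so Bernoulli gives P_stag − P_static = ½ρv².
ΔP = ½·819·12.5² = 64000 Pa.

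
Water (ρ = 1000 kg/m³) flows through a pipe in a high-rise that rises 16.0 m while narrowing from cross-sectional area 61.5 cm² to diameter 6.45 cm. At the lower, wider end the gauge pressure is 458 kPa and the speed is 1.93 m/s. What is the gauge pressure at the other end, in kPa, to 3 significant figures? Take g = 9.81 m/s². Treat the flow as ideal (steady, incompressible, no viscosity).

Mass conservation (A₁v₁ = A₂v₂) gives v₂ = 1.93 × 61.5/32.7 = 3.63 m/s.
Applying Bernoulli between the two ends and solving for P₂: P₂ = P₁ + ½ρ(v₁² − v₂²) − ρgΔh.
P₂ = 458000 + ½·1000·(1.93² − 3.63²) − 1000·9.81·(+16.0) = 458000 + (-4740) − (157000) = 296000 Pa.

P₂ ≈ 296 kPa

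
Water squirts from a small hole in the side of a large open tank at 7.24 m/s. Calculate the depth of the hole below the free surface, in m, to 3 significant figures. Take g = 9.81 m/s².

2.67 m

For a small hole in a large open tank, ½v² = gh, giving h = v²/(2g).
h = 7.24²/(2·9.81) = 52.4/19.62 = 2.67 m.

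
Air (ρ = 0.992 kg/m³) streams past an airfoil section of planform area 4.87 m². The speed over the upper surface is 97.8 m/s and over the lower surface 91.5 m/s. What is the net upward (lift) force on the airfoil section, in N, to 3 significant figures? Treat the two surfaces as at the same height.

F = 2880 N

With equal heights on the two surfaces, Bernoulli gives P_lower − P_upper = ½ρ(v_upper² − v_lower²).
ΔP = ½·0.992·(97.8² − 91.5²) = 592 Pa.
Lift = ΔP · A = 592 × 4.87 = 2880 N.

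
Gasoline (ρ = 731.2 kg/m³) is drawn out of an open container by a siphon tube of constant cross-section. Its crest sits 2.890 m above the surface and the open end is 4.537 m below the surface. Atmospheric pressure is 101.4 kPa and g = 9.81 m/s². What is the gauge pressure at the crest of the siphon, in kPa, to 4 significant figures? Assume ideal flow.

The outlet speed comes from Torricelli: v = √(2g·4.537) = 9.435 m/s.
Continuity keeps v the same throughout the tube; from surface to crest, P_atm + 0 = P_top + ½ρv² + ρg·h_top.
P_top = 101400 − ½·731.2·9.435² − 731.2·9.81·2.890 = 48130 Pa. So P_gauge = P_top − P_atm = -53270 Pa.

P_gauge ≈ -53.27 kPa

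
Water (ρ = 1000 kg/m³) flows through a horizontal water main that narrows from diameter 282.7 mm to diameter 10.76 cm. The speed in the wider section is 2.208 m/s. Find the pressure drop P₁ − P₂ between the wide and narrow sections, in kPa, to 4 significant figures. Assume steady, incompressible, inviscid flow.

113.7 kPa

Mass conservation (A₁v₁ = A₂v₂) gives v₂ = 2.208 × 627.7/90.93 = 15.24 m/s.
With no height change, Bernoulli's equation is P₁ + ½ρv₁² = P₂ + ½ρv₂².
P₁ − P₂ = ½·1000·(15.24² − 2.208²) = ½·1000·227.4 = 113700 Pa.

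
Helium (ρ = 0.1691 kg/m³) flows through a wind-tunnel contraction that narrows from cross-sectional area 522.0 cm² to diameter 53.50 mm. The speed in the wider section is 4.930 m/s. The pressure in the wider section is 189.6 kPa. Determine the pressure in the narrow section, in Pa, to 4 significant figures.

Mass conservation (A₁v₁ = A₂v₂) gives v₂ = 4.930 × 522.0/22.48 = 114.5 m/s.
The pipe is horizontal, so Bernoulli reduces to P₁ + ½ρv₁² = P₂ + ½ρv₂².
P₂ = P₁ − ½ρ(v₂² − v₁²) = 189600 − ½·0.1691·(114.5² − 4.930²) = 189600 − 1106 = 188500 Pa.

188500 Pa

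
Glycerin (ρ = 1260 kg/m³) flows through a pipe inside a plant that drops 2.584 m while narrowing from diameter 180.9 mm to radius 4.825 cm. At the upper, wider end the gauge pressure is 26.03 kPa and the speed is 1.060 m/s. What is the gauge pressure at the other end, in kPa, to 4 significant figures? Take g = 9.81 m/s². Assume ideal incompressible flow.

P₂ ≈ 49.94 kPa

The volume flow rate is constant, so v₂ = (A₁/A₂)v₁ = (257.0/73.14)·1.060 = 3.725 m/s.
Applying Bernoulli between the two ends and solving for P₂: P₂ = P₁ + ½ρ(v₁² − v₂²) − ρgΔh.
P₂ = 26030 + ½·1260·(1.060² − 3.725²) − 1260·9.81·(−2.584) = 26030 + (-8034) − (-31940) = 49940 Pa.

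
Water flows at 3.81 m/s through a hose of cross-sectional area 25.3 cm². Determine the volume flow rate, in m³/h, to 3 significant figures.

Q = A·v = 0.00253 m² × 3.81 m/s = 0.00964 m³/s.
Converting: 0.00964 m³/s × 3600 = 34.7 m³/h.

Q ≈ 34.7 m³/h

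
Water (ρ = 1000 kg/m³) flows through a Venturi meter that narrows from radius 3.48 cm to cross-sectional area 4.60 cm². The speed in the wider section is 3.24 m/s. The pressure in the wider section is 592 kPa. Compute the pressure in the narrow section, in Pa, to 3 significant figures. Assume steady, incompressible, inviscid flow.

P₂ ≈ 238000 Pa

Continuity gives A₁v₁ = A₂v₂, so v₂ = (38.0 cm²)/(4.60 cm²) × 3.24 m/s = 26.8 m/s.
Along the horizontal streamline, P + ½ρv² is constant.
P₂ = P₁ − ½ρ(v₂² − v₁²) = 592000 − ½·1000·(26.8² − 3.24²) = 592000 − 354000 = 238000 Pa.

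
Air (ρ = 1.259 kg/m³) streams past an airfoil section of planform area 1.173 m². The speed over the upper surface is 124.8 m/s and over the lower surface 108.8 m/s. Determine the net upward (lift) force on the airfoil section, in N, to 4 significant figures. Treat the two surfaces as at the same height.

From P + ½ρv² = const at equal height, P_low − P_up = ½ρ(v_up² − v_low²).
ΔP = ½·1.259·(124.8² − 108.8²) = 2353 Pa.
Lift = ΔP · A = 2353 × 1.173 = 2760 N.

F ≈ 2760 N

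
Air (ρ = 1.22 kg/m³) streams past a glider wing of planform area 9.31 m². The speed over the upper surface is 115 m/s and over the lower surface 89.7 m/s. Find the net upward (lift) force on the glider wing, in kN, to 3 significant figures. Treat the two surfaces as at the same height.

From P + ½ρv² = const at equal height, P_low − P_up = ½ρ(v_up² − v_low²).
ΔP = ½·1.22·(115² − 89.7²) = 3160 Pa.
Lift = ΔP · A = 3160 × 9.31 = 29400 N.

F = 29.4 kN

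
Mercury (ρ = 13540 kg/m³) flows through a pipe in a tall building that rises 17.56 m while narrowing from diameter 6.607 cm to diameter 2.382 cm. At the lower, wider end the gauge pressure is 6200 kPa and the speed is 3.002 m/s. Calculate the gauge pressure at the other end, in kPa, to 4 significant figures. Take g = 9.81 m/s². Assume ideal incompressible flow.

The volume flow rate is constant, so v₂ = (A₁/A₂)v₁ = (34.28/4.456)·3.002 = 23.10 m/s.
Energy conservation along the streamline gives P₂ = P₁ − ½ρ(v₂² − v₁²) − ρg(h₂ − h₁).
P₂ = 6200000 + ½·13540·(3.002² − 23.10²) − 13540·9.81·(+17.56) = 6200000 + (-3550000) − (2332000) = 317300 Pa.

P₂ ≈ 317.3 kPa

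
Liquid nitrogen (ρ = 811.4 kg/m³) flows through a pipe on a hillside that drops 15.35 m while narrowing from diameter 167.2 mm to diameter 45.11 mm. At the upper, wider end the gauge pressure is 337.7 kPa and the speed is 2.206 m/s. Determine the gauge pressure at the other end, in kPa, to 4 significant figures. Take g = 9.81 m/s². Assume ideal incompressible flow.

Mass conservation (A₁v₁ = A₂v₂) gives v₂ = 2.206 × 219.6/15.98 = 30.31 m/s.
Bernoulli: P₁ + ½ρv₁² + ρg h₁ = P₂ + ½ρv₂² + ρg h₂, so P₂ = P₁ + ½ρ(v₁² − v₂²) − ρg(h₂ − h₁).
P₂ = 337700 + ½·811.4·(2.206² − 30.31²) − 811.4·9.81·(−15.35) = 337700 + (-370600) − (-122200) = 89230 Pa.

P₂ ≈ 89.23 kPa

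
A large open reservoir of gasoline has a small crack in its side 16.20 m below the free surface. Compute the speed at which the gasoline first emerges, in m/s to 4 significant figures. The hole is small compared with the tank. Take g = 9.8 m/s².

Bernoulli from surface to hole (P equal, v_surface ≈ 0): v = √(2gh) = √(2×9.8×16.20) = 17.82 m/s.

v ≈ 17.82 m/s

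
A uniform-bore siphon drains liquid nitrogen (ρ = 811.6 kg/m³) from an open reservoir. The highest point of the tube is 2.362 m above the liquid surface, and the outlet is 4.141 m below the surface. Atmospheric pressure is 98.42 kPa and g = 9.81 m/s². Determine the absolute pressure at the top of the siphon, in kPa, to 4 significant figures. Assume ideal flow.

P_top ≈ 46.64 kPa

The outlet speed comes from Torricelli: v = √(2g·4.141) = 9.014 m/s.
With constant cross-section the crest speed equals v; applying Bernoulli from the surface up to the crest, P_top = P_atm − ½ρv² − ρg·h_top.
P_top = 98420 − ½·811.6·9.014² − 811.6·9.81·2.362 = 46640 Pa.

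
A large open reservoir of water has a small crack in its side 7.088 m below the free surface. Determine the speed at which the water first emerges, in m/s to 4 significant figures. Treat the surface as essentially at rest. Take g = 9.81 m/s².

v ≈ 11.79 m/s

Torricelli's result v = √(2gh) gives v = √(2·9.81·7.088) = 11.79 m/s.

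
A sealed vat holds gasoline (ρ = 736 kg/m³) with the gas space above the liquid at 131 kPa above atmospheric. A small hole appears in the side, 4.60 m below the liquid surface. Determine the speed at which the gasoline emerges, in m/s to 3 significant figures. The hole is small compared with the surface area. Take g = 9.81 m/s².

v ≈ 21.1 m/s

Take point 1 at the surface (v₁ ≈ 0) and point 2 at the hole (at atmospheric pressure). Bernoulli: P₁ + ρg h = P_atm + ½ρv₂².
With P₁ − P_atm = 131000 Pa, v₂ = √(2gh + 2ΔP/ρ) = √(2·9.81·4.60 + 2·131000/736) = 21.1 m/s.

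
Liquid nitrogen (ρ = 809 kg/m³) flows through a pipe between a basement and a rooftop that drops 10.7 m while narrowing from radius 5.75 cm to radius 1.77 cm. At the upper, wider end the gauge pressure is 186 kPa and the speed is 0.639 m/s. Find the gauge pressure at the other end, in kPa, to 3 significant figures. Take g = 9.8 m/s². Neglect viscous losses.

The volume flow rate is constant, so v₂ = (A₁/A₂)v₁ = (104/9.84)·0.639 = 6.74 m/s.
Energy conservation along the streamline gives P₂ = P₁ − ½ρ(v₂² − v₁²) − ρg(h₂ − h₁).
P₂ = 186000 + ½·809·(0.639² − 6.74²) − 809·9.8·(−10.7) = 186000 + (-18200) − (-84800) = 253000 Pa.

P₂ ≈ 253 kPa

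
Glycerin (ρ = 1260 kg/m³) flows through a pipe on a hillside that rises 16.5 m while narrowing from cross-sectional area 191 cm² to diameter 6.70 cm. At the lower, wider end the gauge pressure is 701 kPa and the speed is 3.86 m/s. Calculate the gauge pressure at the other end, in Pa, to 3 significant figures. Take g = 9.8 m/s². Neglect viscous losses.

The volume flow rate is constant, so v₂ = (A₁/A₂)v₁ = (191/35.3)·3.86 = 20.9 m/s.
Energy conservation along the streamline gives P₂ = P₁ − ½ρ(v₂² − v₁²) − ρg(h₂ − h₁).
P₂ = 701000 + ½·1260·(3.86² − 20.9²) − 1260·9.8·(+16.5) = 701000 + (-266000) − (204000) = 231000 Pa.

P₂ = 231000 Pa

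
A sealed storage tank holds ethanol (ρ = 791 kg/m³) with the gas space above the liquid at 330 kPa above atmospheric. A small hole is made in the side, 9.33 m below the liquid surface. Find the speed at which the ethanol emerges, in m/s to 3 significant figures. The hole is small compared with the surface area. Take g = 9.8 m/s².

v = 31.9 m/s

Take point 1 at the surface (v₁ ≈ 0) and point 2 at the hole (at atmospheric pressure). Bernoulli: P₁ + ρg h = P_atm + ½ρv₂².
With P₁ − P_atm = 330000 Pa, v₂ = √(2gh + 2ΔP/ρ) = √(2·9.8·9.33 + 2·330000/791) = 31.9 m/s.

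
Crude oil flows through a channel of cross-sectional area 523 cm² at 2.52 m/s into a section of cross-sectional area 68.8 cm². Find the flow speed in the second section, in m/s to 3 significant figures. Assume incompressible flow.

By continuity, v₂ = v₁·A₁/A₂ = 2.52·(523/68.8) = 19.2 m/s.

v₂ ≈ 19.2 m/s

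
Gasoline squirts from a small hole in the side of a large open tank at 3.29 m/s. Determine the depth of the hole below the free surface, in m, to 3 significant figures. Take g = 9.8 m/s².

For a small hole in a large open tank, ½v² = gh, giving h = v²/(2g).
h = 3.29²/(2·9.8) = 10.8/19.60 = 0.552 m.

h ≈ 0.552 m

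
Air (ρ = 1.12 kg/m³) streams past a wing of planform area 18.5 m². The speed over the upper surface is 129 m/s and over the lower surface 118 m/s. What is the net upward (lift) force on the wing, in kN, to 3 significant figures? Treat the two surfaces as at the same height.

28.1 kN

The faster flow above has the lower pressure; Bernoulli (same height) gives ΔP = ½ρ(v_up² − v_low²).
ΔP = ½·1.12·(129² − 118²) = 1520 Pa.
Lift = ΔP · A = 1520 × 18.5 = 28100 N.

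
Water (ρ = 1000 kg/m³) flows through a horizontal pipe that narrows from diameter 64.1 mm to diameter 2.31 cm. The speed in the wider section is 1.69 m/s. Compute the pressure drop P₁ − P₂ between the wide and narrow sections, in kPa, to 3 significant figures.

The volume flow rate is constant, so v₂ = (A₁/A₂)v₁ = (32.3/4.19)·1.69 = 13.0 m/s.
With no height change, Bernoulli's equation is P₁ + ½ρv₁² = P₂ + ½ρv₂².
P₁ − P₂ = ½·1000·(13.0² − 1.69²) = ½·1000·166 = 83200 Pa.

ΔP = 83.2 kPa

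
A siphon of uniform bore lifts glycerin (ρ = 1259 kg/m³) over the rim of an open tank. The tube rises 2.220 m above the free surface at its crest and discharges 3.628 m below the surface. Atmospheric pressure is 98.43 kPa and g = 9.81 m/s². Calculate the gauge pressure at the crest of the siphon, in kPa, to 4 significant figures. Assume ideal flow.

From the surface to the outlet (both open to atmosphere, surface at rest): v = √(2g·h_out) = √(2·9.81·3.628) = 8.437 m/s.
Continuity keeps v the same throughout the tube; from surface to crest, P_atm + 0 = P_top + ½ρv² + ρg·h_top.
P_top = 98430 − ½·1259·8.437² − 1259·9.81·2.220 = 26200 Pa. So P_gauge = P_top − P_atm = -72230 Pa.

P_gauge = -72.23 kPa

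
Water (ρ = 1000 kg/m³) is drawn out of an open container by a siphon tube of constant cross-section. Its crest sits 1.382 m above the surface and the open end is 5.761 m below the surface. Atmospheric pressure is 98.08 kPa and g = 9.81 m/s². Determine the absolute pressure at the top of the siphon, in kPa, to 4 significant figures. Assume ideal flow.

P_top ≈ 28.01 kPa

The outlet speed comes from Torricelli: v = √(2g·5.761) = 10.63 m/s.
With constant cross-section the crest speed equals v; applying Bernoulli from the surface up to the crest, P_top = P_atm − ½ρv² − ρg·h_top.
P_top = 98080 − ½·1000·10.63² − 1000·9.81·1.382 = 28010 Pa.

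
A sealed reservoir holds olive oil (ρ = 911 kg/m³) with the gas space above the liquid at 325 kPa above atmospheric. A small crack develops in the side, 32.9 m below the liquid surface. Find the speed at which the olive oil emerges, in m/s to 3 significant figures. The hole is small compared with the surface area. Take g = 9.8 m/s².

Take point 1 at the surface (v₁ ≈ 0) and point 2 at the hole (at atmospheric pressure). Bernoulli: P₁ + ρg h = P_atm + ½ρv₂².
With P₁ − P_atm = 325000 Pa, v₂ = √(2gh + 2ΔP/ρ) = √(2·9.8·32.9 + 2·325000/911) = 36.9 m/s.

v ≈ 36.9 m/s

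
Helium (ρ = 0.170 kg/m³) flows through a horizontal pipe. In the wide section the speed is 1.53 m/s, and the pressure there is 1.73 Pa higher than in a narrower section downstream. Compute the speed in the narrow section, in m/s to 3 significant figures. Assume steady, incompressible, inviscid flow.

v₂ = 4.76 m/s

With h₁ = h₂, rearranging Bernoulli gives v₂ = √(v₁² + 2ΔP/ρ).
v₂ = √(1.53² + 2·1.73/0.170) = √(2.34 + 20.4) = 4.76 m/s.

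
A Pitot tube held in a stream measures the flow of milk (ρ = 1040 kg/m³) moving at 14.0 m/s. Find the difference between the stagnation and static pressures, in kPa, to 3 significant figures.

ΔP = 102 kPa

At the stagnation point the flow is brought to rest, so Bernoulli gives P_stag − P_static = ½ρv².
ΔP = ½·1040·14.0² = 102000 Pa.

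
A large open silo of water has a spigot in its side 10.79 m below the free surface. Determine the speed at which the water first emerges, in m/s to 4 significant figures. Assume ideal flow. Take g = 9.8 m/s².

v ≈ 14.54 m/s

Bernoulli from surface to hole (P equal, v_surface ≈ 0): v = √(2gh) = √(2×9.8×10.79) = 14.54 m/s.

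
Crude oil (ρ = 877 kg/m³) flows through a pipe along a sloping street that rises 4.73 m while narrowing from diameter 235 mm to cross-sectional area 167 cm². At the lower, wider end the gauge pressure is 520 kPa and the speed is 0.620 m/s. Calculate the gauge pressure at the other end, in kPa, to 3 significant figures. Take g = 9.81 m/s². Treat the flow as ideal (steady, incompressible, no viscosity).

P₂ ≈ 478 kPa

By continuity, v₂ = v₁·A₁/A₂ = 0.620·(434/167) = 1.61 m/s.
Bernoulli: P₁ + ½ρv₁² + ρg h₁ = P₂ + ½ρv₂² + ρg h₂, so P₂ = P₁ + ½ρ(v₁² − v₂²) − ρg(h₂ − h₁).
P₂ = 520000 + ½·877·(0.620² − 1.61²) − 877·9.81·(+4.73) = 520000 + (-968) − (40700) = 478000 Pa.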